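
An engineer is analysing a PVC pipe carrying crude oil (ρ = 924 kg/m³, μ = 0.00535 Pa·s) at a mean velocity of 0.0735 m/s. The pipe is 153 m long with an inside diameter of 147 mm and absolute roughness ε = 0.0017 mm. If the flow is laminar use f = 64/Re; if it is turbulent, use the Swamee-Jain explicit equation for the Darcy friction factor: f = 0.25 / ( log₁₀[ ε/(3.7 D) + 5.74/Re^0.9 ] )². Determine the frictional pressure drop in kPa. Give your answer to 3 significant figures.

Reynolds number Re = ρVD/μ = 924 · 0.0735 · 0.147 / 0.00535 = 1866.
Re < 2300 → laminar flow, so f = 64/Re = 64/1866 = 0.0343 (the turbulent correlation is not needed).
Darcy-Weisbach: ΔP = f(L/D)(ρV²/2) = 0.0343·(153/0.147)·(924·0.0735²/2) = 0.0343·1041·2.496 = 89.09 Pa.
ΔP = 89.09 Pa = 0.0891 kPa.

ΔP ≈ 0.0891 kPa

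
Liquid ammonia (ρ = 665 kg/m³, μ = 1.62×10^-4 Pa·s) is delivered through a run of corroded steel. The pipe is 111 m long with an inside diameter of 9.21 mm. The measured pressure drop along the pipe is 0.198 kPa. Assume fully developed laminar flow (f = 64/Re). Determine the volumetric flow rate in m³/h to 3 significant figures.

For laminar flow, f = 64/Re with Re = ρVD/μ, so Darcy-Weisbach reduces to ΔP = 32μLV/D². Solving for V: V = ΔP·D²/(32μL) = 198·(0.00921)²/(32·0.000162·111) = 0.02919 m/s.
Check: Re = ρVD/μ = 665·0.02919·0.00921/0.000162 = 1103 < 2300, so the laminar assumption holds.
Q = V·A = 0.02919·(π/4·0.00921²) = 1.944e-06 m³/s = 0.00700 m³/h.

Q ≈ 0.00700 m³/h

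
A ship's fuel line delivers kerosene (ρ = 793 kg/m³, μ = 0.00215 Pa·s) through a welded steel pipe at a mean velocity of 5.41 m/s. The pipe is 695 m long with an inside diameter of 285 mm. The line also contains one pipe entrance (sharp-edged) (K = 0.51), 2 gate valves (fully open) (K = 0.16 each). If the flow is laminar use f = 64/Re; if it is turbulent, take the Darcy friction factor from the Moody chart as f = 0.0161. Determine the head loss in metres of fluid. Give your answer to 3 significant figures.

h_f ≈ 59.8 m

Reynolds number Re = ρVD/μ = 793 · 5.41 · 0.285 / 0.00215 = 5.687e+05.
Re > 4000 → turbulent; use the Moody-chart value f = 0.0161.
Total minor-loss coefficient ΣK = 1·0.51 + 2·0.16 = 0.83.
ΔP = [f·L/D + ΣK]·(ρV²/2) = [0.0161·695/0.285 + 0.83]·(793·5.41²/2) = [39.26 + 0.83]·1.16e+04 = 4.653e+05 Pa.
Head loss h_f = ΔP/(ρg) = 4.653e+05/(793·9.81) = 59.8 m.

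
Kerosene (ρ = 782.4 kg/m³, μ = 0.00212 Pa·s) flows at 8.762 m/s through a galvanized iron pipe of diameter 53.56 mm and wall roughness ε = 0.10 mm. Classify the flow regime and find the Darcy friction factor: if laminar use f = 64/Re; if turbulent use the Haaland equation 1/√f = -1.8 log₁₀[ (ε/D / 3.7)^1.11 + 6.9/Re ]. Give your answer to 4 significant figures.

Re = ρVD/μ = 782.4·8.762·0.05356/0.00212 = 1.732e+05.
Re > 4000 → turbulent. ε/D = 0.0001/0.05356 = 0.00187; Haaland: 1/√f = -1.8 log₁₀[0.000219 + 3.98e-05] = 6.457, so f = 0.02399.

f ≈ 0.02399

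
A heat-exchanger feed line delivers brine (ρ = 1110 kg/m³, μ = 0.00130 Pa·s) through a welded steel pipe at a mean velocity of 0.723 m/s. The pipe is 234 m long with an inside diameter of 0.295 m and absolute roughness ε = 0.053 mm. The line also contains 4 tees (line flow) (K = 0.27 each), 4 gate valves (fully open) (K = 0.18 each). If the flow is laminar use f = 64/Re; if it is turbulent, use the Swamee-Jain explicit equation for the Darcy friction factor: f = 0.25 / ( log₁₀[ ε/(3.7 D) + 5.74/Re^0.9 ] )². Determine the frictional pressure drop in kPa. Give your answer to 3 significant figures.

Reynolds number Re = ρVD/μ = 1110 · 0.723 · 0.295 / 0.0013 = 1.821e+05.
Re > 4000 → turbulent. Relative roughness ε/D = 5.3e-05/0.295 = 0.00018. Swamee-Jain: f = 0.25/(log₁₀[0.00018/3.7 + 5.74/1.821e+05^0.9])² = 0.25/(log₁₀[4.86e-05 + 0.000106])² = 0.25/(-3.811)² = 0.01721.
Total minor-loss coefficient ΣK = 4·0.27 + 4·0.18 = 1.8.
ΔP = [f·L/D + ΣK]·(ρV²/2) = [0.01721·234/0.295 + 1.8]·(1110·0.723²/2) = [13.65 + 1.8]·290.1 = 4483 Pa.
ΔP = 4483 Pa = 4.48 kPa.

ΔP ≈ 4.48 kPa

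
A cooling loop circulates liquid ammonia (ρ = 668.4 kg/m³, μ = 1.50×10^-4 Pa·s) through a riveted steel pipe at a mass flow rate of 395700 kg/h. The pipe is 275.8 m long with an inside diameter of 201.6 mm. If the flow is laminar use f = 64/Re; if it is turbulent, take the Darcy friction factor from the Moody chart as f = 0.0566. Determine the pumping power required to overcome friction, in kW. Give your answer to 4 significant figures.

ṁ = 395700 kg/h = 395700/3600 = 109.9 kg/s.
A = πD²/4 = π(0.2016)²/4 = 0.03192 m²; mean velocity V = ṁ/(ρA) = 109.9/(668.4 · 0.03192) = 5.152 m/s.
Reynolds number Re = ρVD/μ = 668.4 · 5.152 · 0.2016 / 0.00015 = 4.628e+06.
Re > 4000 → turbulent; use the Moody-chart value f = 0.0566.
Darcy-Weisbach: ΔP = f(L/D)(ρV²/2) = 0.0566·(275.8/0.2016)·(668.4·5.152²/2) = 0.0566·1368·8870 = 6.868e+05 Pa.
Q = ṁ/ρ = 109.9/668.4 = 0.1644 m³/s.
Pumping power P = QΔP = 0.1644·6.868e+05 = 112940 W = 112.9 kW.

P ≈ 112.9 kW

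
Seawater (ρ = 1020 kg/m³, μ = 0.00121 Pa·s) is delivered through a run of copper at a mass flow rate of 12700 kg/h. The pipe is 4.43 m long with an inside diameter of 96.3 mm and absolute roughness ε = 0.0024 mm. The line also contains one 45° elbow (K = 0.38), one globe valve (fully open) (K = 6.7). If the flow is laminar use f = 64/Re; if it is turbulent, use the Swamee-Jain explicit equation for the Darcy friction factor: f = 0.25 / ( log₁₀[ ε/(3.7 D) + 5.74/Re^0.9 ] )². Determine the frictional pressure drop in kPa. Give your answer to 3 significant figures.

ΔP ≈ 0.931 kPa

ṁ = 12700 kg/h = 12700/3600 = 3.528 kg/s.
A = πD²/4 = π(0.0963)²/4 = 0.007284 m²; mean velocity V = ṁ/(ρA) = 3.528/(1020 · 0.007284) = 0.4749 m/s.
Reynolds number Re = ρVD/μ = 1020 · 0.4749 · 0.0963 / 0.00121 = 3.855e+04.
Re > 4000 → turbulent. Relative roughness ε/D = 2.4e-06/0.0963 = 2.49e-05. Swamee-Jain: f = 0.25/(log₁₀[2.49e-05/3.7 + 5.74/3.855e+04^0.9])² = 0.25/(log₁₀[6.74e-06 + 0.000428])² = 0.25/(-3.362)² = 0.02212.
Total minor-loss coefficient ΣK = 1·0.38 + 1·6.7 = 7.08.
ΔP = [f·L/D + ΣK]·(ρV²/2) = [0.02212·4.43/0.0963 + 7.08]·(1020·0.4749²/2) = [1.018 + 7.08]·115 = 931.2 Pa.
ΔP = 931.2 Pa = 0.931 kPa.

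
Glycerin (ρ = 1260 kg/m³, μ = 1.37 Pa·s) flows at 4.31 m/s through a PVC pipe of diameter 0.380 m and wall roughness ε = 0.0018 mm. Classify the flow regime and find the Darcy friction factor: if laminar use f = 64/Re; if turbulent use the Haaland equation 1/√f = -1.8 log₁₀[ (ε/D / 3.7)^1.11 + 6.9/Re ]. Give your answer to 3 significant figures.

f ≈ 0.0425

Re = ρVD/μ = 1260·4.31·0.38/1.37 = 1506.
Re < 2300 → laminar, so f = 64/Re = 0.04249 (roughness is irrelevant in laminar flow).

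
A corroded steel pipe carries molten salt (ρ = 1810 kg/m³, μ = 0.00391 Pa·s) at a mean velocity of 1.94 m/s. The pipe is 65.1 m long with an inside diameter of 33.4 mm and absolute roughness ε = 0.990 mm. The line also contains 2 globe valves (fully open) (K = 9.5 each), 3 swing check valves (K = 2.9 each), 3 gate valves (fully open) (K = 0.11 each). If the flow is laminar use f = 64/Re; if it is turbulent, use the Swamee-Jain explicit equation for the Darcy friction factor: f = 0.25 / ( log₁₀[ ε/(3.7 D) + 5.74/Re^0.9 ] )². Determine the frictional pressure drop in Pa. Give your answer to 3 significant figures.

Reynolds number Re = ρVD/μ = 1810 · 1.94 · 0.0334 / 0.00391 = 3e+04.
Re > 4000 → turbulent. Relative roughness ε/D = 0.00099/0.0334 = 0.0296. Swamee-Jain: f = 0.25/(log₁₀[0.0296/3.7 + 5.74/3e+04^0.9])² = 0.25/(log₁₀[0.00801 + 0.000536])² = 0.25/(-2.068)² = 0.05845.
Total minor-loss coefficient ΣK = 2·9.5 + 3·2.9 + 3·0.11 = 28.
ΔP = [f·L/D + ΣK]·(ρV²/2) = [0.05845·65.1/0.0334 + 28]·(1810·1.94²/2) = [113.9 + 28]·3406 = 4.835e+05 Pa.

ΔP ≈ 483000 Pa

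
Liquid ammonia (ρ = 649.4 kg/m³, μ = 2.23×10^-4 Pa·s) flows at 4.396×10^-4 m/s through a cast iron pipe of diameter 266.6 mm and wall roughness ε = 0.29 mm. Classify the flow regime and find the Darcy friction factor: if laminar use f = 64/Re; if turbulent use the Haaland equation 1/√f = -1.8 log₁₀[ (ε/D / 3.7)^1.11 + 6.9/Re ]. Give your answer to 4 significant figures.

Re = ρVD/μ = 649.4·0.0004396·0.2666/0.000223 = 341.3.
Re < 2300 → laminar, so f = 64/Re = 0.1875 (roughness is irrelevant in laminar flow).

f ≈ 0.1875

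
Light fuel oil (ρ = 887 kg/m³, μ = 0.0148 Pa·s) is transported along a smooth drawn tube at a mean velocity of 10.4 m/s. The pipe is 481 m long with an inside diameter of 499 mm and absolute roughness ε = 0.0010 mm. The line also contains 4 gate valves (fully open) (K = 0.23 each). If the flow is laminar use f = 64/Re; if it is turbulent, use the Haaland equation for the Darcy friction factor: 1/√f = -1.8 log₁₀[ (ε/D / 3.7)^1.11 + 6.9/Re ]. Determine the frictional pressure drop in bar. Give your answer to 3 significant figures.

Reynolds number Re = ρVD/μ = 887 · 10.4 · 0.499 / 0.0148 = 3.11e+05.
Re > 4000 → turbulent. Relative roughness ε/D = 1e-06/0.499 = 2e-06. Haaland: 1/√f = -1.8 log₁₀[(2e-06/3.7)^1.11 + 6.9/3.11e+05] = -1.8 log₁₀[1.11e-07 + 2.22e-05] = 8.373, so f = 0.01426.
Total minor-loss coefficient ΣK = 4·0.23 = 0.92.
ΔP = [f·L/D + ΣK]·(ρV²/2) = [0.01426·481/0.499 + 0.92]·(887·10.4²/2) = [13.75 + 0.92]·4.797e+04 = 7.036e+05 Pa.
ΔP = 7.036e+05 Pa = 7.04 bar.

ΔP ≈ 7.04 bar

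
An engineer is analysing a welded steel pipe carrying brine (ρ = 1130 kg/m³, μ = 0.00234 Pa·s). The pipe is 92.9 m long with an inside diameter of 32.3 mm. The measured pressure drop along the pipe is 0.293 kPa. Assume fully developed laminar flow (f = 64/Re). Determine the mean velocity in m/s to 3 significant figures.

V ≈ 0.0439 m/s

For laminar flow, f = 64/Re with Re = ρVD/μ, so Darcy-Weisbach reduces to ΔP = 32μLV/D². Solving for V: V = ΔP·D²/(32μL) = 293·(0.0323)²/(32·0.00234·92.9) = 0.04394 m/s.
Check: Re = ρVD/μ = 1130·0.04394·0.0323/0.00234 = 685.4 < 2300, so the laminar assumption holds.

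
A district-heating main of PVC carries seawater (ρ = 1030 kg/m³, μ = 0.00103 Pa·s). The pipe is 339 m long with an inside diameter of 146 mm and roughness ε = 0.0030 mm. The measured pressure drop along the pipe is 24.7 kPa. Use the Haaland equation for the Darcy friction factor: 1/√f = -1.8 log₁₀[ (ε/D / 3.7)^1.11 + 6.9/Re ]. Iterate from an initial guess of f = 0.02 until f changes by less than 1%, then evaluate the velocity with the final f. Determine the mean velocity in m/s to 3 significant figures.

Rearranging Darcy-Weisbach: V = √(2·ΔP·D/(f·L·ρ)). With ε/D = 3e-06/0.146 = 2.05e-05, iterate starting from f = 0.02:
  f = 0.02 → V = √(2·2.47e+04·0.146/(0.02·339·1030)) = 1.016 m/s; Re = ρVD/μ = 1.484e+05; f → 0.01655
  f = 0.01655 → V = 1.117 m/s; Re = 1.631e+05; f → 0.01624
  f = 0.01624 → V = 1.128 m/s; Re = 1.646e+05; f → 0.01622
Converged (Δf/f < 1%). With the final f = 0.01622: V = √(2·2.47e+04·0.146/(0.01622·339·1030)) = 1.129 m/s.

V ≈ 1.13 m/s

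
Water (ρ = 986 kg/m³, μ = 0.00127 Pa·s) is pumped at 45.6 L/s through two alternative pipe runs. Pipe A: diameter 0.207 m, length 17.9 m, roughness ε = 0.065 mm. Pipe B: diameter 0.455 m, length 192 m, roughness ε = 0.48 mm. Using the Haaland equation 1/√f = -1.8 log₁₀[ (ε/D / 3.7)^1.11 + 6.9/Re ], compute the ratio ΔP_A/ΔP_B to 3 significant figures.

Pipe A: V = Q/A = 0.0456/0.03365 = 1.355 m/s; Re = 2.178e+05; ε/D = 0.000314; Haaland → f = 0.01743; ΔP_A = f(L/D)(ρV²/2) = 1364 Pa.
Pipe B: V = Q/A = 0.0456/0.1626 = 0.2804 m/s; Re = 9.907e+04; ε/D = 0.00105; Haaland → f = 0.02217; ΔP_B = f(L/D)(ρV²/2) = 362.8 Pa.
ΔP_A/ΔP_B = 1364/362.8 = 3.76.

ΔP_A/ΔP_B ≈ 3.76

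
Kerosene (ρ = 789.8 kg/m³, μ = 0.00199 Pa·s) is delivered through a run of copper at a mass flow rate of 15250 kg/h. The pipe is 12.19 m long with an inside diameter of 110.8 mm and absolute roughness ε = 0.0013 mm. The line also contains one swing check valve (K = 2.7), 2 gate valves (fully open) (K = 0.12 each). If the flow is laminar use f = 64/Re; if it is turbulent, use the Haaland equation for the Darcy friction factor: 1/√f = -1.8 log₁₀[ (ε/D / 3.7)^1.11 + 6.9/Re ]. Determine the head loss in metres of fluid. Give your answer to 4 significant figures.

ṁ = 15250 kg/h = 15250/3600 = 4.236 kg/s.
A = πD²/4 = π(0.1108)²/4 = 0.009642 m²; mean velocity V = ṁ/(ρA) = 4.236/(789.8 · 0.009642) = 0.5563 m/s.
Reynolds number Re = ρVD/μ = 789.8 · 0.5563 · 0.1108 / 0.00199 = 2.446e+04.
Re > 4000 → turbulent. Relative roughness ε/D = 1.3e-06/0.1108 = 1.17e-05. Haaland: 1/√f = -1.8 log₁₀[(1.17e-05/3.7)^1.11 + 6.9/2.446e+04] = -1.8 log₁₀[7.88e-07 + 0.000282] = 6.387, so f = 0.02451.
Total minor-loss coefficient ΣK = 1·2.7 + 2·0.12 = 2.94.
ΔP = [f·L/D + ΣK]·(ρV²/2) = [0.02451·12.19/0.1108 + 2.94]·(789.8·0.5563²/2) = [2.697 + 2.94]·122.2 = 688.8 Pa.
Head loss h_f = ΔP/(ρg) = 688.8/(789.8·9.81) = 0.08890 m.

h_f ≈ 0.08890 m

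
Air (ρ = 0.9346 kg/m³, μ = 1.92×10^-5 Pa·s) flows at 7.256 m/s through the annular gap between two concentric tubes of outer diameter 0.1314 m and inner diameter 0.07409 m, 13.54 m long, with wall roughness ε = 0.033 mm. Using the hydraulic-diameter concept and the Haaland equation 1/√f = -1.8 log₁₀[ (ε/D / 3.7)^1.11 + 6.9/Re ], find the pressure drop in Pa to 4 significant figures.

Hydraulic diameter D_h = 4A/P = D_o - D_i = 0.1314 - 0.07409 = 0.05731 m.
Re = ρVD_h/μ = 0.9346·7.256·0.05731/1.92e-05 = 2.024e+04.
ε/D_h = 3.3e-05/0.05731 = 0.000576; Haaland gives 1/√f = -1.8 log₁₀[5.93e-05+0.000341] = 6.116, so f = 0.02673.
ΔP = f(L/D_h)(ρV²/2) = 0.02673·13.54/0.05731·24.6 = 155.4 Pa.

ΔP ≈ 155.4 Pa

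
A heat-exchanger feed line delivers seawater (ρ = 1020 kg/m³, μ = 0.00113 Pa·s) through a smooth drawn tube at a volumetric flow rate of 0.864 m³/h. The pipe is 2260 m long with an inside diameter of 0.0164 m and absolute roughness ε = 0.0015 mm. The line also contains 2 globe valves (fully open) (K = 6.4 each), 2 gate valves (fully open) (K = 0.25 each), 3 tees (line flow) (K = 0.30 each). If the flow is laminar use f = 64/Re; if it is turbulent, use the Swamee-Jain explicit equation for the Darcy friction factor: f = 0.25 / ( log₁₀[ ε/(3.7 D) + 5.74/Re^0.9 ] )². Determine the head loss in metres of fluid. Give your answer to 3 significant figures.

Q = 0.864 m³/h = 0.864/3600 = 0.00024 m³/s.
Cross-sectional area A = πD²/4 = π(0.0164)²/4 = 0.0002112 m²; mean velocity V = Q/A = 0.00024/0.0002112 = 1.136 m/s.
Reynolds number Re = ρVD/μ = 1020 · 1.136 · 0.0164 / 0.00113 = 1.682e+04.
Re > 4000 → turbulent. Relative roughness ε/D = 1.5e-06/0.0164 = 9.15e-05. Swamee-Jain: f = 0.25/(log₁₀[9.15e-05/3.7 + 5.74/1.682e+04^0.9])² = 0.25/(log₁₀[2.47e-05 + 0.000903])² = 0.25/(-3.033)² = 0.02718.
Total minor-loss coefficient ΣK = 2·6.4 + 2·0.25 + 3·0.3 = 14.2.
ΔP = [f·L/D + ΣK]·(ρV²/2) = [0.02718·2260/0.0164 + 14.2]·(1020·1.136²/2) = [3746 + 14.2]·658.3 = 2.475e+06 Pa.
Head loss h_f = ΔP/(ρg) = 2.475e+06/(1020·9.81) = 247 m.

h_f ≈ 247 m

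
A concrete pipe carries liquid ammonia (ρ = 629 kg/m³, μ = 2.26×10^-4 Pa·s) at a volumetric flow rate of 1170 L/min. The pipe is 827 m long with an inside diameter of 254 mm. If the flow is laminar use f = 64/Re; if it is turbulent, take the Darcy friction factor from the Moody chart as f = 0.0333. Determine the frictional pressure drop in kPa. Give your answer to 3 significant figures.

Q = 1170 L/min = 1170/60000 = 0.0195 m³/s.
Cross-sectional area A = πD²/4 = π(0.254)²/4 = 0.05067 m²; mean velocity V = Q/A = 0.0195/0.05067 = 0.3848 m/s.
Reynolds number Re = ρVD/μ = 629 · 0.3848 · 0.254 / 0.000226 = 2.721e+05.
Re > 4000 → turbulent; use the Moody-chart value f = 0.0333.
Darcy-Weisbach: ΔP = f(L/D)(ρV²/2) = 0.0333·(827/0.254)·(629·0.3848²/2) = 0.0333·3256·46.58 = 5050 Pa.
ΔP = 5050 Pa = 5.05 kPa.

ΔP ≈ 5.05 kPa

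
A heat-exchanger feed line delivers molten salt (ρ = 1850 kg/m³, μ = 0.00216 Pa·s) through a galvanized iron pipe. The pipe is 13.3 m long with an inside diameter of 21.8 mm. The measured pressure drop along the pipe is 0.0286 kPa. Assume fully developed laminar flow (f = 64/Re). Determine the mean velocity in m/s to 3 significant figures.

V ≈ 0.0148 m/s

For laminar flow, f = 64/Re with Re = ρVD/μ, so Darcy-Weisbach reduces to ΔP = 32μLV/D². Solving for V: V = ΔP·D²/(32μL) = 28.6·(0.0218)²/(32·0.00216·13.3) = 0.01479 m/s.
Check: Re = ρVD/μ = 1850·0.01479·0.0218/0.00216 = 276.1 < 2300, so the laminar assumption holds.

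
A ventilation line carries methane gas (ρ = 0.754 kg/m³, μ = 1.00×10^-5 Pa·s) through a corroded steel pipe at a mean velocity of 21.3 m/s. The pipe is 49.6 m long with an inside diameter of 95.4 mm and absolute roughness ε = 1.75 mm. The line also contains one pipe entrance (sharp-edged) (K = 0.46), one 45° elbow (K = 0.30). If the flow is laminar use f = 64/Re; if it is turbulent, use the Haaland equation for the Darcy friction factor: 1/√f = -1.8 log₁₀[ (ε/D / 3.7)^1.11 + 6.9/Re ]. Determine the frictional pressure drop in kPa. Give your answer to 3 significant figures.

ΔP ≈ 4.35 kPa

Reynolds number Re = ρVD/μ = 0.754 · 21.3 · 0.0954 / 1e-05 = 1.532e+05.
Re > 4000 → turbulent. Relative roughness ε/D = 0.00175/0.0954 = 0.0183. Haaland: 1/√f = -1.8 log₁₀[(0.0183/3.7)^1.11 + 6.9/1.532e+05] = -1.8 log₁₀[0.00277 + 4.5e-05] = 4.592, so f = 0.04742.
Total minor-loss coefficient ΣK = 1·0.46 + 1·0.3 = 0.76.
ΔP = [f·L/D + ΣK]·(ρV²/2) = [0.04742·49.6/0.0954 + 0.76]·(0.754·21.3²/2) = [24.65 + 0.76]·171 = 4347 Pa.
ΔP = 4347 Pa = 4.35 kPa.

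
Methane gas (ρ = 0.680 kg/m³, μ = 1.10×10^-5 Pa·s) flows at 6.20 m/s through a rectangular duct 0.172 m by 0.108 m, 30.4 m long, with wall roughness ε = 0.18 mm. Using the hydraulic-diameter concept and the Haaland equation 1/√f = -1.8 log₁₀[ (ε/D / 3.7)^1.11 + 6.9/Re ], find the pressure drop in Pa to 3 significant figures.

ΔP ≈ 73.8 Pa

Hydraulic diameter D_h = 4A/P = 4·(0.172·0.108)/(2·(0.172+0.108)) = 0.0743/0.56 = 0.1327 m.
Re = ρVD_h/μ = 0.68·6.2·0.1327/1.1e-05 = 5.085e+04.
ε/D_h = 0.00018/0.1327 = 0.00136; Haaland gives 1/√f = -1.8 log₁₀[0.000154+0.000136] = 6.37, so f = 0.02465.
ΔP = f(L/D_h)(ρV²/2) = 0.02465·30.4/0.1327·13.07 = 73.8 Pa.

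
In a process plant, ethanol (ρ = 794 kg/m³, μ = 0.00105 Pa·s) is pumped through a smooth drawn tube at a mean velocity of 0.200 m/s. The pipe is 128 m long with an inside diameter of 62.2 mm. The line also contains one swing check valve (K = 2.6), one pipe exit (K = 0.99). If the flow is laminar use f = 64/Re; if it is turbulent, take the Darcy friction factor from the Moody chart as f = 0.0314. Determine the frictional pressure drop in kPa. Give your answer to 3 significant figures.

ΔP ≈ 1.08 kPa

Reynolds number Re = ρVD/μ = 794 · 0.2 · 0.0622 / 0.00105 = 9407.
Re > 4000 → turbulent; use the Moody-chart value f = 0.0314.
Total minor-loss coefficient ΣK = 1·2.6 + 1·0.99 = 3.59.
ΔP = [f·L/D + ΣK]·(ρV²/2) = [0.0314·128/0.0622 + 3.59]·(794·0.2²/2) = [64.62 + 3.59]·15.88 = 1083 Pa.
ΔP = 1083 Pa = 1.08 kPa.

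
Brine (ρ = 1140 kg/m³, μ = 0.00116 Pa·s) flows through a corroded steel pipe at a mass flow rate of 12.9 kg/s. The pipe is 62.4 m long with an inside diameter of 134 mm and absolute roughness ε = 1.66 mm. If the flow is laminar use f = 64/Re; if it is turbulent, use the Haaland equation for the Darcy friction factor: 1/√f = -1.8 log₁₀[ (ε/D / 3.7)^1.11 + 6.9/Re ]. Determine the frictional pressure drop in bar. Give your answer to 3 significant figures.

ΔP ≈ 0.0707 bar

A = πD²/4 = π(0.134)²/4 = 0.0141 m²; mean velocity V = ṁ/(ρA) = 12.9/(1140 · 0.0141) = 0.8024 m/s.
Reynolds number Re = ρVD/μ = 1140 · 0.8024 · 0.134 / 0.00116 = 1.057e+05.
Re > 4000 → turbulent. Relative roughness ε/D = 0.00166/0.134 = 0.0124. Haaland: 1/√f = -1.8 log₁₀[(0.0124/3.7)^1.11 + 6.9/1.057e+05] = -1.8 log₁₀[0.00179 + 6.53e-05] = 4.917, so f = 0.04135.
Darcy-Weisbach: ΔP = f(L/D)(ρV²/2) = 0.04135·(62.4/0.134)·(1140·0.8024²/2) = 0.04135·465.7·367 = 7067 Pa.
ΔP = 7067 Pa = 0.0707 bar.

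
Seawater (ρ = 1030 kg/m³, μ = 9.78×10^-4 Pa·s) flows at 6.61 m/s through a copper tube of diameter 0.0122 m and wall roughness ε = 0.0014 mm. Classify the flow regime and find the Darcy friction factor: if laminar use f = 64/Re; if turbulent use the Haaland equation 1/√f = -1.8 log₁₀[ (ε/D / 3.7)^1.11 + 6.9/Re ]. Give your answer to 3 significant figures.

f ≈ 0.0189

Re = ρVD/μ = 1030·6.61·0.0122/0.000978 = 8.493e+04.
Re > 4000 → turbulent. ε/D = 1.4e-06/0.0122 = 0.000115; Haaland: 1/√f = -1.8 log₁₀[9.9e-06 + 8.12e-05] = 7.272, so f = 0.01891.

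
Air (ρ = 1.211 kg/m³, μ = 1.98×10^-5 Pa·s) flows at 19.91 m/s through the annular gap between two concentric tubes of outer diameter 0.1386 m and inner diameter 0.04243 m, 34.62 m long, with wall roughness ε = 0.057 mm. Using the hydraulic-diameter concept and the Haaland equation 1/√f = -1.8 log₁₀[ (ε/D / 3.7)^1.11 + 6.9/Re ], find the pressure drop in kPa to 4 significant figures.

Hydraulic diameter D_h = 4A/P = D_o - D_i = 0.1386 - 0.04243 = 0.09617 m.
Re = ρVD_h/μ = 1.211·19.91·0.09617/1.98e-05 = 1.171e+05.
ε/D_h = 5.7e-05/0.09617 = 0.000593; Haaland gives 1/√f = -1.8 log₁₀[6.13e-05+5.89e-05] = 7.056, so f = 0.02008.
ΔP = f(L/D_h)(ρV²/2) = 0.02008·34.62/0.09617·240 = 1735 Pa.
ΔP = 1.735 kPa.

ΔP ≈ 1.735 kPa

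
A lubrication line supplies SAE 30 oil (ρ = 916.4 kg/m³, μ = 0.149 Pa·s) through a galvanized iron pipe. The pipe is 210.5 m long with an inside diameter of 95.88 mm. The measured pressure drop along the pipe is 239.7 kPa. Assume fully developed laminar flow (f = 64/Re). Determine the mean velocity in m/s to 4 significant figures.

For laminar flow, f = 64/Re with Re = ρVD/μ, so Darcy-Weisbach reduces to ΔP = 32μLV/D². Solving for V: V = ΔP·D²/(32μL) = 2.397e+05·(0.09588)²/(32·0.149·210.5) = 2.196 m/s.
Check: Re = ρVD/μ = 916.4·2.196·0.09588/0.149 = 1295 < 2300, so the laminar assumption holds.

V ≈ 2.196 m/s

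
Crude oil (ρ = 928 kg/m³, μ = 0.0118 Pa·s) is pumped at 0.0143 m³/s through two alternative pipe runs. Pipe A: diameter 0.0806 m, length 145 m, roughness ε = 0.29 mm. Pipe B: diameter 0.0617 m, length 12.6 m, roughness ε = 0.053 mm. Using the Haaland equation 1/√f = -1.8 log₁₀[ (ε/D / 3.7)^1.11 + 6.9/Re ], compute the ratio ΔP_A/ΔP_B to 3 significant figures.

Pipe A: V = Q/A = 0.0143/0.005102 = 2.803 m/s; Re = 1.777e+04; ε/D = 0.0036; Haaland → f = 0.03265; ΔP_A = f(L/D)(ρV²/2) = 2.141e+05 Pa.
Pipe B: V = Q/A = 0.0143/0.00299 = 4.783 m/s; Re = 2.321e+04; ε/D = 0.000859; Haaland → f = 0.02656; ΔP_B = f(L/D)(ρV²/2) = 5.756e+04 Pa.
ΔP_A/ΔP_B = 2.141e+05/5.756e+04 = 3.72.

ΔP_A/ΔP_B ≈ 3.72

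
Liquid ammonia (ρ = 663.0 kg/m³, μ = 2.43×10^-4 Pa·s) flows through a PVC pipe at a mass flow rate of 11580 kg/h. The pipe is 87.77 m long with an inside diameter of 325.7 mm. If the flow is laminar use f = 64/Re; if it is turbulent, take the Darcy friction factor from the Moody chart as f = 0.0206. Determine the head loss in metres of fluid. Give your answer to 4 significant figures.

h_f ≈ 9.595×10^-4 m

ṁ = 11580 kg/h = 11580/3600 = 3.217 kg/s.
A = πD²/4 = π(0.3257)²/4 = 0.08332 m²; mean velocity V = ṁ/(ρA) = 3.217/(663 · 0.08332) = 0.05823 m/s.
Reynolds number Re = ρVD/μ = 663 · 0.05823 · 0.3257 / 0.000243 = 5.175e+04.
Re > 4000 → turbulent; use the Moody-chart value f = 0.0206.
Darcy-Weisbach: ΔP = f(L/D)(ρV²/2) = 0.0206·(87.77/0.3257)·(663·0.05823²/2) = 0.0206·269.5·1.124 = 6.24 Pa.
Head loss h_f = ΔP/(ρg) = 6.24/(663·9.81) = 9.595×10^-4 m.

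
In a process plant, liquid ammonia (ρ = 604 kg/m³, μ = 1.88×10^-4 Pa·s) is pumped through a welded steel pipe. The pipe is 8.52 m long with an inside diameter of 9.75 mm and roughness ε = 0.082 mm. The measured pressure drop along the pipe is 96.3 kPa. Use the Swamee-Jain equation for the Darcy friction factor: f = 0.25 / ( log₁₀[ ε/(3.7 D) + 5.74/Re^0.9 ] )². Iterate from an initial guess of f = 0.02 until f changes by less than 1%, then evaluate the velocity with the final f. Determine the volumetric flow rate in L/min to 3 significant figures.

Rearranging Darcy-Weisbach: V = √(2·ΔP·D/(f·L·ρ)). With ε/D = 8.2e-05/0.00975 = 0.00841, iterate starting from f = 0.02:
  f = 0.02 → V = √(2·9.63e+04·0.00975/(0.02·8.52·604)) = 4.271 m/s; Re = ρVD/μ = 1.338e+05; f → 0.03649
  f = 0.03649 → V = 3.162 m/s; Re = 9.906e+04; f → 0.03671
Converged (Δf/f < 1%). With the final f = 0.03671: V = √(2·9.63e+04·0.00975/(0.03671·8.52·604)) = 3.153 m/s.
Q = V·A = 3.153·(π/4·0.00975²) = 0.0002354 m³/s = 14.1 L/min.

Q ≈ 14.1 L/min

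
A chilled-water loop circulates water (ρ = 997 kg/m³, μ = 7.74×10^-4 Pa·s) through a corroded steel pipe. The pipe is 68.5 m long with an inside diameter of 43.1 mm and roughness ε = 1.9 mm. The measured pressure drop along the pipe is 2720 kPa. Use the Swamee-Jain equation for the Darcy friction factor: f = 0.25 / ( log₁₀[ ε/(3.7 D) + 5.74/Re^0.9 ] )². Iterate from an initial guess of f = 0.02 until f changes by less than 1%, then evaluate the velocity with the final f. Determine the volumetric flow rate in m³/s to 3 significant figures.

Q ≈ 0.0104 m³/s

Rearranging Darcy-Weisbach: V = √(2·ΔP·D/(f·L·ρ)). With ε/D = 0.0019/0.0431 = 0.0441, iterate starting from f = 0.02:
  f = 0.02 → V = √(2·2.72e+06·0.0431/(0.02·68.5·997)) = 13.1 m/s; Re = ρVD/μ = 7.274e+05; f → 0.06762
  f = 0.06762 → V = 7.125 m/s; Re = 3.956e+05; f → 0.06768
Converged (Δf/f < 1%). With the final f = 0.06768: V = √(2·2.72e+06·0.0431/(0.06768·68.5·997)) = 7.122 m/s.
Q = V·A = 7.122·(π/4·0.0431²) = 0.01039 m³/s = 0.0104 m³/s.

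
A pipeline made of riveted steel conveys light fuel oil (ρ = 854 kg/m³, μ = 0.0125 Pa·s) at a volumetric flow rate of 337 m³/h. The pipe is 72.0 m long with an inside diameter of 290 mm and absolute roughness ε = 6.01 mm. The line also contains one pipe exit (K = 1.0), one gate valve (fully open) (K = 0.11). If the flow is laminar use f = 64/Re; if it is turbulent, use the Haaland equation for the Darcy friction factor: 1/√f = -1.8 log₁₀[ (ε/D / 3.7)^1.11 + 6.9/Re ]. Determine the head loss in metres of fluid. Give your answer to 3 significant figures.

Q = 337 m³/h = 337/3600 = 0.09361 m³/s.
Cross-sectional area A = πD²/4 = π(0.29)²/4 = 0.06605 m²; mean velocity V = Q/A = 0.09361/0.06605 = 1.417 m/s.
Reynolds number Re = ρVD/μ = 854 · 1.417 · 0.29 / 0.0125 = 2.808e+04.
Re > 4000 → turbulent. Relative roughness ε/D = 0.00601/0.29 = 0.0207. Haaland: 1/√f = -1.8 log₁₀[(0.0207/3.7)^1.11 + 6.9/2.808e+04] = -1.8 log₁₀[0.00317 + 0.000246] = 4.441, so f = 0.05071.
Total minor-loss coefficient ΣK = 1·1 + 1·0.11 = 1.11.
ΔP = [f·L/D + ΣK]·(ρV²/2) = [0.05071·72/0.29 + 1.11]·(854·1.417²/2) = [12.59 + 1.11]·857.7 = 1.175e+04 Pa.
Head loss h_f = ΔP/(ρg) = 1.175e+04/(854·9.81) = 1.40 m.

h_f ≈ 1.40 m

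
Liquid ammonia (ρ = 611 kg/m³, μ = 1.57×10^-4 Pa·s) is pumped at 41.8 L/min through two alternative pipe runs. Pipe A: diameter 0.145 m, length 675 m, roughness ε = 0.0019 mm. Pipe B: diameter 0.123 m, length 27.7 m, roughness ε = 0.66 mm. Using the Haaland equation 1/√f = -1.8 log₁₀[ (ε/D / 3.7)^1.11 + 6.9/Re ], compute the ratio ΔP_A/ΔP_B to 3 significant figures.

ΔP_A/ΔP_B ≈ 7.81

Pipe A: V = Q/A = 0.0006967/0.01651 = 0.04219 m/s; Re = 2.381e+04; ε/D = 1.31e-05; Haaland → f = 0.02468; ΔP_A = f(L/D)(ρV²/2) = 62.47 Pa.
Pipe B: V = Q/A = 0.0006967/0.01188 = 0.05863 m/s; Re = 2.807e+04; ε/D = 0.00537; Haaland → f = 0.03382; ΔP_B = f(L/D)(ρV²/2) = 7.997 Pa.
ΔP_A/ΔP_B = 62.47/7.997 = 7.81.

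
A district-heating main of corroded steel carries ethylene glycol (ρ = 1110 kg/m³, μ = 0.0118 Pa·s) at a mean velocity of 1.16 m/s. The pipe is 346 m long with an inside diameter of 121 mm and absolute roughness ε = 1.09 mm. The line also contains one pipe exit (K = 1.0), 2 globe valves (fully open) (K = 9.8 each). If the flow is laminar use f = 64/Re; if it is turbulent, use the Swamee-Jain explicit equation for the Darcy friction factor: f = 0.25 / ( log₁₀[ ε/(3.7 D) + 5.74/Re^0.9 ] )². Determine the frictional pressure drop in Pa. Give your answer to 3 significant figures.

ΔP ≈ 104000 Pa

Reynolds number Re = ρVD/μ = 1110 · 1.16 · 0.121 / 0.0118 = 1.32e+04.
Re > 4000 → turbulent. Relative roughness ε/D = 0.00109/0.121 = 0.00901. Swamee-Jain: f = 0.25/(log₁₀[0.00901/3.7 + 5.74/1.32e+04^0.9])² = 0.25/(log₁₀[0.00243 + 0.00112])² = 0.25/(-2.449)² = 0.04169.
Total minor-loss coefficient ΣK = 1·1 + 2·9.8 = 20.6.
ΔP = [f·L/D + ΣK]·(ρV²/2) = [0.04169·346/0.121 + 20.6]·(1110·1.16²/2) = [119.2 + 20.6]·746.8 = 1.044e+05 Pa.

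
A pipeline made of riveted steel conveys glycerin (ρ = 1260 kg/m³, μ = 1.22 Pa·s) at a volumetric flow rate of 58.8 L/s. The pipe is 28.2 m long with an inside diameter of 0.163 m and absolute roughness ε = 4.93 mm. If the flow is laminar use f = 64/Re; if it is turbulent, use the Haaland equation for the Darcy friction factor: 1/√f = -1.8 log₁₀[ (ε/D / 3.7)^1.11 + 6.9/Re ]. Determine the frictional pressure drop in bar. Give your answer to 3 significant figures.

ΔP ≈ 1.17 bar

Q = 58.8 L/s = 58.8/1000 = 0.0588 m³/s.
Cross-sectional area A = πD²/4 = π(0.163)²/4 = 0.02087 m²; mean velocity V = Q/A = 0.0588/0.02087 = 2.818 m/s.
Reynolds number Re = ρVD/μ = 1260 · 2.818 · 0.163 / 1.22 = 474.4.
Re < 2300 → laminar flow, so f = 64/Re = 64/474.4 = 0.1349 (the turbulent correlation is not needed).
Darcy-Weisbach: ΔP = f(L/D)(ρV²/2) = 0.1349·(28.2/0.163)·(1260·2.818²/2) = 0.1349·173·5002 = 1.168e+05 Pa.
ΔP = 1.168e+05 Pa = 1.17 bar.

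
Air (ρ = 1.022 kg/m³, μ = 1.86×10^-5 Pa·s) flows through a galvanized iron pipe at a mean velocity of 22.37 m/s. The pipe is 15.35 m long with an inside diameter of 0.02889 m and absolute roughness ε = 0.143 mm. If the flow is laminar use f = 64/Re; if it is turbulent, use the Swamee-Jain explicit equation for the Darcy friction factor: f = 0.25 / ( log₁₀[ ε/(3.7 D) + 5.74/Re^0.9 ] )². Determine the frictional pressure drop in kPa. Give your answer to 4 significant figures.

ΔP ≈ 4.508 kPa

Reynolds number Re = ρVD/μ = 1.022 · 22.37 · 0.02889 / 1.86e-05 = 3.551e+04.
Re > 4000 → turbulent. Relative roughness ε/D = 0.000143/0.02889 = 0.00495. Swamee-Jain: f = 0.25/(log₁₀[0.00495/3.7 + 5.74/3.551e+04^0.9])² = 0.25/(log₁₀[0.00134 + 0.000461])² = 0.25/(-2.745)² = 0.03318.
Darcy-Weisbach: ΔP = f(L/D)(ρV²/2) = 0.03318·(15.35/0.02889)·(1.022·22.37²/2) = 0.03318·531.3·255.7 = 4508 Pa.
ΔP = 4508 Pa = 4.508 kPa.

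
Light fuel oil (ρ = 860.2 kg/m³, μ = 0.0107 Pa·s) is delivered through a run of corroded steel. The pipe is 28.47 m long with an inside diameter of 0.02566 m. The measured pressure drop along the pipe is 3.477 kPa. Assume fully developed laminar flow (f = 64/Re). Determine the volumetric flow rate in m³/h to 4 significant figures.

For laminar flow, f = 64/Re with Re = ρVD/μ, so Darcy-Weisbach reduces to ΔP = 32μLV/D². Solving for V: V = ΔP·D²/(32μL) = 3477·(0.02566)²/(32·0.0107·28.47) = 0.2349 m/s.
Check: Re = ρVD/μ = 860.2·0.2349·0.02566/0.0107 = 484.5 < 2300, so the laminar assumption holds.
Q = V·A = 0.2349·(π/4·0.02566²) = 0.0001215 m³/s = 0.4372 m³/h.

Q ≈ 0.4372 m³/h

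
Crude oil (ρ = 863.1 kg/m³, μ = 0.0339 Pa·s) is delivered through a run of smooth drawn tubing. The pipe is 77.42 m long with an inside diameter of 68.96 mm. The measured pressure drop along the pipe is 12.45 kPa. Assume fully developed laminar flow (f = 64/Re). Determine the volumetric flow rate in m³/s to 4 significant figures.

For laminar flow, f = 64/Re with Re = ρVD/μ, so Darcy-Weisbach reduces to ΔP = 32μLV/D². Solving for V: V = ΔP·D²/(32μL) = 1.245e+04·(0.06896)²/(32·0.0339·77.42) = 0.705 m/s.
Check: Re = ρVD/μ = 863.1·0.705·0.06896/0.0339 = 1238 < 2300, so the laminar assumption holds.
Q = V·A = 0.705·(π/4·0.06896²) = 0.002633 m³/s = 0.002633 m³/s.

Q ≈ 0.002633 m³/s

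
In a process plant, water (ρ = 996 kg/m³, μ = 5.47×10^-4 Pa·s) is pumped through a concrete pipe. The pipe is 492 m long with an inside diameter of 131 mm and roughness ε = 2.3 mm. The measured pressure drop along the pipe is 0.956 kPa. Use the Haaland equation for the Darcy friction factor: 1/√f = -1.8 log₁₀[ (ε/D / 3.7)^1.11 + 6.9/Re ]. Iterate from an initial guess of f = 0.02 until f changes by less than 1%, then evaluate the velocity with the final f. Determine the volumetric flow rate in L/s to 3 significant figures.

Q ≈ 1.39 L/s

Rearranging Darcy-Weisbach: V = √(2·ΔP·D/(f·L·ρ)). With ε/D = 0.0023/0.131 = 0.0176, iterate starting from f = 0.02:
  f = 0.02 → V = √(2·956·0.131/(0.02·492·996)) = 0.1599 m/s; Re = ρVD/μ = 3.813e+04; f → 0.04745
  f = 0.04745 → V = 0.1038 m/s; Re = 2.476e+04; f → 0.048
  f = 0.048 → V = 0.1032 m/s; Re = 2.461e+04; f → 0.04801
Converged (Δf/f < 1%). With the final f = 0.04801: V = √(2·956·0.131/(0.04801·492·996)) = 0.1032 m/s.
Q = V·A = 0.1032·(π/4·0.131²) = 0.001391 m³/s = 1.39 L/s.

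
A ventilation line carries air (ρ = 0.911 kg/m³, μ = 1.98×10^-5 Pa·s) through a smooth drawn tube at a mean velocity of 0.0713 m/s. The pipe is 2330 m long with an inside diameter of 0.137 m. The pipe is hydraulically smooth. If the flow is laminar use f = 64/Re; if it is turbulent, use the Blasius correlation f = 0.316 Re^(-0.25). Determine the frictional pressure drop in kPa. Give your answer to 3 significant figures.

Reynolds number Re = ρVD/μ = 0.911 · 0.0713 · 0.137 / 1.98e-05 = 449.4.
Re < 2300 → laminar flow, so f = 64/Re = 64/449.4 = 0.1424 (the turbulent correlation is not needed).
Darcy-Weisbach: ΔP = f(L/D)(ρV²/2) = 0.1424·(2330/0.137)·(0.911·0.0713²/2) = 0.1424·1.701e+04·0.002316 = 5.608 Pa.
ΔP = 5.608 Pa = 0.00561 kPa.

ΔP ≈ 0.00561 kPa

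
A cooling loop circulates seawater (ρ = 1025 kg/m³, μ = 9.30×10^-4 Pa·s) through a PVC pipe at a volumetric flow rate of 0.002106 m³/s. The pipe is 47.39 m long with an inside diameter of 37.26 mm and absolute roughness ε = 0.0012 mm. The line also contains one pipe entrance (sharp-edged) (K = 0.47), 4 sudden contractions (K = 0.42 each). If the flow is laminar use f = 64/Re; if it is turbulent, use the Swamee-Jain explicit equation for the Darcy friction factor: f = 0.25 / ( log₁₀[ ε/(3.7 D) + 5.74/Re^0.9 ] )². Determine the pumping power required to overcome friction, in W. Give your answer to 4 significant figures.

Cross-sectional area A = πD²/4 = π(0.03726)²/4 = 0.00109 m²; mean velocity V = Q/A = 0.002106/0.00109 = 1.931 m/s.
Reynolds number Re = ρVD/μ = 1025 · 1.931 · 0.03726 / 0.00093 = 7.932e+04.
Re > 4000 → turbulent. Relative roughness ε/D = 1.2e-06/0.03726 = 3.22e-05. Swamee-Jain: f = 0.25/(log₁₀[3.22e-05/3.7 + 5.74/7.932e+04^0.9])² = 0.25/(log₁₀[8.7e-06 + 0.000224])² = 0.25/(-3.634)² = 0.01893.
Total minor-loss coefficient ΣK = 1·0.47 + 4·0.42 = 2.15.
ΔP = [f·L/D + ΣK]·(ρV²/2) = [0.01893·47.39/0.03726 + 2.15]·(1025·1.931²/2) = [24.08 + 2.15]·1912 = 5.015e+04 Pa.
Pumping power P = QΔP = 0.002106·5.015e+04 = 105.61 W = 105.6 W.

P ≈ 105.6 W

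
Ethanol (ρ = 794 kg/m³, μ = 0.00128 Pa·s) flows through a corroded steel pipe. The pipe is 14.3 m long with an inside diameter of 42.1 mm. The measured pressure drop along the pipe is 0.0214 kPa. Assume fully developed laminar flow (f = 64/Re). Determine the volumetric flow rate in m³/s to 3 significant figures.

Q ≈ 9.01×10^-5 m³/s

For laminar flow, f = 64/Re with Re = ρVD/μ, so Darcy-Weisbach reduces to ΔP = 32μLV/D². Solving for V: V = ΔP·D²/(32μL) = 21.4·(0.0421)²/(32·0.00128·14.3) = 0.06476 m/s.
Check: Re = ρVD/μ = 794·0.06476·0.0421/0.00128 = 1691 < 2300, so the laminar assumption holds.
Q = V·A = 0.06476·(π/4·0.0421²) = 9.014e-05 m³/s = 9.01×10^-5 m³/s.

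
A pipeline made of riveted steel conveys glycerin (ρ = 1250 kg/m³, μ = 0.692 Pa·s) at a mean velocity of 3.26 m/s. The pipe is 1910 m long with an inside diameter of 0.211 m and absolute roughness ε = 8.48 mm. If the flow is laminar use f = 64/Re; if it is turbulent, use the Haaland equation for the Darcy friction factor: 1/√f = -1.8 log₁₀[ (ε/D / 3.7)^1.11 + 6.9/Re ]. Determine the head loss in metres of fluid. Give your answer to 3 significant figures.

Reynolds number Re = ρVD/μ = 1250 · 3.26 · 0.211 / 0.692 = 1243.
Re < 2300 → laminar flow, so f = 64/Re = 64/1243 = 0.05151 (the turbulent correlation is not needed).
Darcy-Weisbach: ΔP = f(L/D)(ρV²/2) = 0.05151·(1910/0.211)·(1250·3.26²/2) = 0.05151·9052·6642 = 3.097e+06 Pa.
Head loss h_f = ΔP/(ρg) = 3.097e+06/(1250·9.81) = 253 m.

h_f ≈ 253 m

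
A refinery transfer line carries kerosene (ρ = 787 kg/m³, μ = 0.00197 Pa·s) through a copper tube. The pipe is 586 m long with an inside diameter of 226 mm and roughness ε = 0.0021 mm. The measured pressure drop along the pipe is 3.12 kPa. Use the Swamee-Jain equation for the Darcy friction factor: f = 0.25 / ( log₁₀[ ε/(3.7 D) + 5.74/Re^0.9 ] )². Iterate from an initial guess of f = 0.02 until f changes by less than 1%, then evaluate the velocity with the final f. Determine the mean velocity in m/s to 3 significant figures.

V ≈ 0.366 m/s

Rearranging Darcy-Weisbach: V = √(2·ΔP·D/(f·L·ρ)). With ε/D = 2.1e-06/0.226 = 9.29e-06, iterate starting from f = 0.02:
  f = 0.02 → V = √(2·3120·0.226/(0.02·586·787)) = 0.391 m/s; Re = ρVD/μ = 3.53e+04; f → 0.02252
  f = 0.02252 → V = 0.3685 m/s; Re = 3.327e+04; f → 0.02284
  f = 0.02284 → V = 0.3659 m/s; Re = 3.304e+04; f → 0.02287
Converged (Δf/f < 1%). With the final f = 0.02287: V = √(2·3120·0.226/(0.02287·586·787)) = 0.3656 m/s.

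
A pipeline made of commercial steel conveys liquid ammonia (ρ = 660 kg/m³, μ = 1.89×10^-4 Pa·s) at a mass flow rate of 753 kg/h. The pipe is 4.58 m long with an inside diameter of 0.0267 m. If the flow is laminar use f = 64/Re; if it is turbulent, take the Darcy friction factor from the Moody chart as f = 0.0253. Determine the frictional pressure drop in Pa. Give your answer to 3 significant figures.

ΔP ≈ 459 Pa

ṁ = 753 kg/h = 753/3600 = 0.2092 kg/s.
A = πD²/4 = π(0.0267)²/4 = 0.0005599 m²; mean velocity V = ṁ/(ρA) = 0.2092/(660 · 0.0005599) = 0.566 m/s.
Reynolds number Re = ρVD/μ = 660 · 0.566 · 0.0267 / 0.000189 = 5.278e+04.
Re > 4000 → turbulent; use the Moody-chart value f = 0.0253.
Darcy-Weisbach: ΔP = f(L/D)(ρV²/2) = 0.0253·(4.58/0.0267)·(660·0.566²/2) = 0.0253·171.5·105.7 = 458.8 Pa.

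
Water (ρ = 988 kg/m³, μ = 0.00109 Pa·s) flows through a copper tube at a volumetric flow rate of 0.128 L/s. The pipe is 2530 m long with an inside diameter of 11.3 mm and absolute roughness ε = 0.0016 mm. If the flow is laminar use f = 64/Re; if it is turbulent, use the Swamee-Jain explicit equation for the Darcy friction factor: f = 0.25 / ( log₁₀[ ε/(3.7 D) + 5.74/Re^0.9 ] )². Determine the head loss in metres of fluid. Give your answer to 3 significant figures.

Q = 0.128 L/s = 0.128/1000 = 0.000128 m³/s.
Cross-sectional area A = πD²/4 = π(0.0113)²/4 = 0.0001003 m²; mean velocity V = Q/A = 0.000128/0.0001003 = 1.276 m/s.
Reynolds number Re = ρVD/μ = 988 · 1.276 · 0.0113 / 0.00109 = 1.307e+04.
Re > 4000 → turbulent. Relative roughness ε/D = 1.6e-06/0.0113 = 0.000142. Swamee-Jain: f = 0.25/(log₁₀[0.000142/3.7 + 5.74/1.307e+04^0.9])² = 0.25/(log₁₀[3.83e-05 + 0.00113])² = 0.25/(-2.931)² = 0.02909.
Darcy-Weisbach: ΔP = f(L/D)(ρV²/2) = 0.02909·(2530/0.0113)·(988·1.276²/2) = 0.02909·2.239e+05·804.7 = 5.242e+06 Pa.
Head loss h_f = ΔP/(ρg) = 5.242e+06/(988·9.81) = 541 m.

h_f ≈ 541 m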